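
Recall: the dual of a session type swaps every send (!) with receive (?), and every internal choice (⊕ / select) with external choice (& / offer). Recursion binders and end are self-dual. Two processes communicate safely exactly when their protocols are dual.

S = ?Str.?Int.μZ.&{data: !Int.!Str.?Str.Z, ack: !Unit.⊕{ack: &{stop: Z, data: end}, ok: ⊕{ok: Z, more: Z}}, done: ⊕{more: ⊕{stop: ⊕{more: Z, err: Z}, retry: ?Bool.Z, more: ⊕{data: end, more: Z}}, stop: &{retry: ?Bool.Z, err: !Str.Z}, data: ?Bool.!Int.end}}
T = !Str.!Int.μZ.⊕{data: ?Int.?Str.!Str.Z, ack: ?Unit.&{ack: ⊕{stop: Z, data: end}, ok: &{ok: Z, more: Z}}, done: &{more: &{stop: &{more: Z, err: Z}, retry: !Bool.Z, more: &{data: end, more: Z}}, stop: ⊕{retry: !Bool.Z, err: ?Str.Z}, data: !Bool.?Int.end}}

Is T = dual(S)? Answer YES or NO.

YES

?Str ‖ !Str  match
  ?Int ‖ !Int  match
    μZ ‖ μZ  match (rec unchanged)
      &{data,ack,done} ‖ ⊕{data,ack,done}  match labels match
        case data:
          !Int ‖ ?Int  match
            !Str ‖ ?Str  match
              ?Str ‖ !Str  match
                Z ‖ Z  match
        case ack:
          !Unit ‖ ?Unit  match
            ⊕{ack,ok} ‖ &{ack,ok}  match labels match
              case ack:
                &{stop,data} ‖ ⊕{stop,data}  match labels match
                  case stop:
                    Z ‖ Z  match
                  case data:
                    end ‖ end  match
              case ok:
                ⊕{ok,more} ‖ &{ok,more}  match labels match
                  case ok:
                    Z ‖ Z  match
                  case more:
                    Z ‖ Z  match
        case done:
          ⊕{more,stop,data} ‖ &{more,stop,data}  match labels match
            case more:
              ⊕{stop,retry,more} ‖ &{stop,retry,more}  match labels match
                case stop:
                  ⊕{more,err} ‖ &{more,err}  match labels match
                    case more:
                      Z ‖ Z  match
                    case err:
                      Z ‖ Z  match
                case retry:
                  ?Bool ‖ !Bool  match
                    Z ‖ Z  match
                case more:
                  ⊕{data,more} ‖ &{data,more}  match labels match
                    case data:
                      end ‖ end  match
                    case more:
                      Z ‖ Z  match
            case stop:
              &{retry,err} ‖ ⊕{retry,err}  match labels match
                case retry:
                  ?Bool ‖ !Bool  match
                    Z ‖ Z  match
                case err:
                  !Str ‖ ?Str  match
                    Z ‖ Z  match
            case data:
              ?Bool ‖ !Bool  match
                !Int ‖ ?Int  match
                  end ‖ end  match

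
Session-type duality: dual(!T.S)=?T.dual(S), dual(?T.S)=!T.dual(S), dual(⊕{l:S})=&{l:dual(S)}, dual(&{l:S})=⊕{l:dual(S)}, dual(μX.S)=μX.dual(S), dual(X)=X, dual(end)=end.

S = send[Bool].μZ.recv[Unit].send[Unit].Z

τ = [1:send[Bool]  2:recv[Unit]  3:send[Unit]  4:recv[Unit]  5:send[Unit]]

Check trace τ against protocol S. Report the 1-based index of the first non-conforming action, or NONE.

@1 send[Bool]  ✓  residual = μZ.…
@2 recv[Unit]  ✓  residual = send[Unit].μZ.…
@3 send[Unit]  ✓  residual = μZ.…
@4 recv[Unit]  ✓  residual = send[Unit].μZ.…
@5 send[Unit]  ✓  residual = μZ.…
τ conforms to S (length 5)

NONE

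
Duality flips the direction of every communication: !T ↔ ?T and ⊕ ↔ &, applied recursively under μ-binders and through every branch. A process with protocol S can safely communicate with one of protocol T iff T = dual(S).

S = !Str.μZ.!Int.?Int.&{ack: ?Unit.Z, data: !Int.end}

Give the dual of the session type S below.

?Str.μZ.?Int.!Int.⊕{ack: !Unit.Z, data: ?Int.end}

!Str = ?Str
  μZ = μZ  (rec unchanged)
    !Int = ?Int
      ?Int = !Int
        &{ack,data} = ⊕{ack,data}  (offer→select)
          • ack:
            ?Unit = !Unit
              Z self-dual
          • data:
            !Int = ?Int
              end self-dual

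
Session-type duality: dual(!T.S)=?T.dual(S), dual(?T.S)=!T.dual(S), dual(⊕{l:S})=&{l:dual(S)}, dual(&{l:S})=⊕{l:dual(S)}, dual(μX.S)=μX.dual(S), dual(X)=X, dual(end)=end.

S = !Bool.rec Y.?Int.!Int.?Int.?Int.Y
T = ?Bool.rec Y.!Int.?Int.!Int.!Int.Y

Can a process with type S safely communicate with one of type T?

YES

!Bool | ?Bool  ✓
  rec Y | rec Y  ✓ (μ self-dual)
    ?Int | !Int  ✓
      !Int | ?Int  ✓
        ?Int | !Int  ✓
          ?Int | !Int  ✓
            Y | Y  ✓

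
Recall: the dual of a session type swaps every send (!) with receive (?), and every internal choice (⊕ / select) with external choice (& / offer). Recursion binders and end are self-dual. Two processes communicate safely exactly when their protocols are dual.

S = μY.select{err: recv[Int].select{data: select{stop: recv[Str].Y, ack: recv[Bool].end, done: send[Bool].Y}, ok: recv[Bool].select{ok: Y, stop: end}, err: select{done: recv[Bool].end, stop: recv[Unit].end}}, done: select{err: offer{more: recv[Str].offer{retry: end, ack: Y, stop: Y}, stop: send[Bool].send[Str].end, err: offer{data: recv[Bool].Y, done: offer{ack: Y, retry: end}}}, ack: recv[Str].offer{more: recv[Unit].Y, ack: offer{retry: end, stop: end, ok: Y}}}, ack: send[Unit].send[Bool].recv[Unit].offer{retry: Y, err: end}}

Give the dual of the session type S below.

μY.offer{err: send[Int].offer{data: offer{stop: send[Str].Y, ack: send[Bool].end, done: recv[Bool].Y}, ok: send[Bool].offer{ok: Y, stop: end}, err: offer{done: send[Bool].end, stop: send[Unit].end}}, done: offer{err: select{more: send[Str].select{retry: end, ack: Y, stop: Y}, stop: recv[Bool].recv[Str].end, err: select{data: send[Bool].Y, done: select{ack: Y, retry: end}}}, ack: send[Str].select{more: send[Unit].Y, ack: select{retry: end, stop: end, ok: Y}}}, ack: recv[Unit].recv[Bool].send[Unit].select{retry: Y, err: end}}

μY = μY  (μ self-dual)
  select{err,done,ack} = offer{err,done,ack}  (select→offer)
    • err:
      recv[Int] = send[Int]
        select{data,ok,err} = offer{data,ok,err}  (select→offer)
          • data:
            select{stop,ack,done} = offer{stop,ack,done}  (select→offer)
              • stop:
                recv[Str] = send[Str]
                  Y ↦ Y
              • ack:
                recv[Bool] = send[Bool]
                  end ↦ end
              • done:
                send[Bool] = recv[Bool]
                  Y ↦ Y
          • ok:
            recv[Bool] = send[Bool]
              select{ok,stop} = offer{ok,stop}  (select→offer)
                • ok:
                  Y ↦ Y
                • stop:
                  end ↦ end
          • err:
            select{done,stop} = offer{done,stop}  (select→offer)
              • done:
                recv[Bool] = send[Bool]
                  end ↦ end
              • stop:
                recv[Unit] = send[Unit]
                  end ↦ end
    • done:
      select{err,ack} = offer{err,ack}  (select→offer)
        • err:
          offer{more,stop,err} = select{more,stop,err}  (&→⊕)
            • more:
              recv[Str] = send[Str]
                offer{retry,ack,stop} = select{retry,ack,stop}  (&→⊕)
                  • retry:
                    end ↦ end
                  • ack:
                    Y ↦ Y
                  • stop:
                    Y ↦ Y
            • stop:
              send[Bool] = recv[Bool]
                send[Str] = recv[Str]
                  end ↦ end
            • err:
              offer{data,done} = select{data,done}  (&→⊕)
                • data:
                  recv[Bool] = send[Bool]
                    Y ↦ Y
                • done:
                  offer{ack,retry} = select{ack,retry}  (&→⊕)
                    • ack:
                      Y ↦ Y
                    • retry:
                      end ↦ end
        • ack:
          recv[Str] = send[Str]
            offer{more,ack} = select{more,ack}  (&→⊕)
              • more:
                recv[Unit] = send[Unit]
                  Y ↦ Y
              • ack:
                offer{retry,stop,ok} = select{retry,stop,ok}  (&→⊕)
                  • retry:
                    end ↦ end
                  • stop:
                    end ↦ end
                  • ok:
                    Y ↦ Y
    • ack:
      send[Unit] = recv[Unit]
        send[Bool] = recv[Bool]
          recv[Unit] = send[Unit]
            offer{retry,err} = select{retry,err}  (&→⊕)
              • retry:
                Y ↦ Y
              • err:
                end ↦ end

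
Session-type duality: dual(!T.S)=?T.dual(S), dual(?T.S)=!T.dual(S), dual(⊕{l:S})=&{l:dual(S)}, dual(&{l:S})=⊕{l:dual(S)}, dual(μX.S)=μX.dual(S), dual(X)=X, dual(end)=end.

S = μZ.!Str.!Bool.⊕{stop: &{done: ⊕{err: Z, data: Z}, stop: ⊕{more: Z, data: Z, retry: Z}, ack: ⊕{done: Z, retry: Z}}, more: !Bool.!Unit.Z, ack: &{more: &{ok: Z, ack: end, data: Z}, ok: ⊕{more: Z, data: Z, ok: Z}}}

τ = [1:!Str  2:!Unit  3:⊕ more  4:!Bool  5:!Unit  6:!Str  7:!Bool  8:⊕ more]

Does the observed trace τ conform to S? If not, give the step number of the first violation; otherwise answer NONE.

2

[1] !Str  match  cont: !Bool.⊕{stop: &{done: ⊕{err: μZ.…, data: μZ.…}, stop: ⊕{more: μZ.…, data: μZ.…, retry: μZ.…}, ack: ⊕{done: μZ.…, retry: μZ.…}}, more: !Bool.!Unit.μZ.…, ack: &{more: &{ok: μZ.…, ack: end, data: μZ.…}, ok: ⊕{more: μZ.…, data: μZ.…, ok: μZ.…}}}
[2] got !Unit, protocol expects !Bool  ✗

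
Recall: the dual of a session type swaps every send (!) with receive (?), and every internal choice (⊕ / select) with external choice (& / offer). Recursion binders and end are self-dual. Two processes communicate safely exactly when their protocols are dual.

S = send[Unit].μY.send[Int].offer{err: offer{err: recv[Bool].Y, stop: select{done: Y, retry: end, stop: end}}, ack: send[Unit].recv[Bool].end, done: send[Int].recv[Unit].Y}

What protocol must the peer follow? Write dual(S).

send[Unit] = recv[Unit]
  μY = μY  (rec unchanged)
    send[Int] = recv[Int]
      offer{err,ack,done} = select{err,ack,done}  (external→internal)
        • err:
          offer{err,stop} = select{err,stop}  (external→internal)
            • err:
              recv[Bool] = send[Bool]
                Y ↦ Y
            • stop:
              select{done,retry,stop} = offer{done,retry,stop}  (internal→external)
                • done:
                  Y ↦ Y
                • retry:
                  end ↦ end
                • stop:
                  end ↦ end
        • ack:
          send[Unit] = recv[Unit]
            recv[Bool] = send[Bool]
              end ↦ end
        • done:
          send[Int] = recv[Int]
            recv[Unit] = send[Unit]
              Y ↦ Y

recv[Unit].μY.recv[Int].select{err: select{err: send[Bool].Y, stop: offer{done: Y, retry: end, stop: end}}, ack: recv[Unit].send[Bool].end, done: recv[Int].send[Unit].Y}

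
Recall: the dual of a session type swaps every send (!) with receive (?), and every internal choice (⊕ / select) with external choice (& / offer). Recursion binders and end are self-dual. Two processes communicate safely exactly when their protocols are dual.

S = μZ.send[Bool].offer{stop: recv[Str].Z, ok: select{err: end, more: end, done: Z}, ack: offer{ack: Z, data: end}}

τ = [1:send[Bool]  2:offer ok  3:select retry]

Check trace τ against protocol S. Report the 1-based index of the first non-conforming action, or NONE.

[1] send[Bool]  ✓  now at offer{stop: recv[Str].μZ.…, ok: select{err: end, more: end, done: μZ.…}, ack: offer{ack: μZ.…, data: end}}
[2] offer ok  ✓  now at select{err: end, more: end, done: μZ.…}
[3] got select retry, protocol expects select err or select more or select done  ✗

3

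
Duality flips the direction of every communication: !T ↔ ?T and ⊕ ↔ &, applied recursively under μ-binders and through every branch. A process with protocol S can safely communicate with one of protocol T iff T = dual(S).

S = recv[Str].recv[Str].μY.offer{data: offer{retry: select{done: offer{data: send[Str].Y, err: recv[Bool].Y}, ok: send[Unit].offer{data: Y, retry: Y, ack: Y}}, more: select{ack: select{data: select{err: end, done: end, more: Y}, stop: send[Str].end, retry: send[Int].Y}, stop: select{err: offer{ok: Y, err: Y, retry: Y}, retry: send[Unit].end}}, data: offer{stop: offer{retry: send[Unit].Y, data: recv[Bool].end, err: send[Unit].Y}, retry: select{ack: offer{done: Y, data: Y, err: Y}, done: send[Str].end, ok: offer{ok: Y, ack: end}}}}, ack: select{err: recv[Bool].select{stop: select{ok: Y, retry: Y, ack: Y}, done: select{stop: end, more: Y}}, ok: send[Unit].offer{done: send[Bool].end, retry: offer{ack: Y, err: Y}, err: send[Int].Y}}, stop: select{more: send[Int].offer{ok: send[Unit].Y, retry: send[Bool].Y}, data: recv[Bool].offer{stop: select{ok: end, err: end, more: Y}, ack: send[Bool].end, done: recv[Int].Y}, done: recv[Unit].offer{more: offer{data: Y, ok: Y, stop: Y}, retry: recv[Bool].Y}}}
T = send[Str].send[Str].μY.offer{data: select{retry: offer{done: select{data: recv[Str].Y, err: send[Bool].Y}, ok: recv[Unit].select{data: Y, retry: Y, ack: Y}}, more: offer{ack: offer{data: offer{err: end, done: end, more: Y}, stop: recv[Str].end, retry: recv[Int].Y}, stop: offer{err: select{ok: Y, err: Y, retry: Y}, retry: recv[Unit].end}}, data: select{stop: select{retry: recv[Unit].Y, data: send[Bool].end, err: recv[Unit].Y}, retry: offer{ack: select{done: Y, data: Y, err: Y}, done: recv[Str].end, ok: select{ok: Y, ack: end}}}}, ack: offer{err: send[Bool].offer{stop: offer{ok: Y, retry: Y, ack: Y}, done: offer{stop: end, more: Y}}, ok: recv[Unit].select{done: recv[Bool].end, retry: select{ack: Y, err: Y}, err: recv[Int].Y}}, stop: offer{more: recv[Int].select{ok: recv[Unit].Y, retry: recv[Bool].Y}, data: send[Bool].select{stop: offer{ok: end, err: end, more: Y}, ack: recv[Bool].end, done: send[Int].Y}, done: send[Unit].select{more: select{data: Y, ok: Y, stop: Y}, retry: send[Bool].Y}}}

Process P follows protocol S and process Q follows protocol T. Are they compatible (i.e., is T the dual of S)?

recv[Str] | send[Str]  ✓
  recv[Str] | send[Str]  ✓
    μY | μY  ✓ (μ self-dual)
      offer{data,ack,stop} | offer{data,ack,stop}  ✗ choice polarity not flipped — not dual

NO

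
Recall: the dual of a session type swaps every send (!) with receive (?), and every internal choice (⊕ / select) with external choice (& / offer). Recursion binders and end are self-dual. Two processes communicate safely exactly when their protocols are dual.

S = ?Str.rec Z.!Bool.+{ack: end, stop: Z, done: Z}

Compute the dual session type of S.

!Str.rec Z.?Bool.&{ack: end, stop: Z, done: Z}

?Str ↦ !Str
  rec Z ↦ rec Z  (μ self-dual)
    !Bool ↦ ?Bool
      +{ack,stop,done} ↦ &{ack,stop,done}  (select→offer)
        [ack]
          end ↦ end
        [stop]
          Z ↦ Z
        [done]
          Z ↦ Z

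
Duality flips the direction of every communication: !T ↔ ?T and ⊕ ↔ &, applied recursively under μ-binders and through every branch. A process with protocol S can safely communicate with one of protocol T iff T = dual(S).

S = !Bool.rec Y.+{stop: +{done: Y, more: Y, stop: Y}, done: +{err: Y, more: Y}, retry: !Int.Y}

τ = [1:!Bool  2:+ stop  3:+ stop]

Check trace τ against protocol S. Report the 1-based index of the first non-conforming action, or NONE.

[1] !Bool  ok  residual = rec Y.…
[2] + stop  ok  residual = +{done: rec Y.…, more: rec Y.…, stop: rec Y.…}
[3] + stop  ok  residual = rec Y.…
τ conforms to S (length 3)

NONE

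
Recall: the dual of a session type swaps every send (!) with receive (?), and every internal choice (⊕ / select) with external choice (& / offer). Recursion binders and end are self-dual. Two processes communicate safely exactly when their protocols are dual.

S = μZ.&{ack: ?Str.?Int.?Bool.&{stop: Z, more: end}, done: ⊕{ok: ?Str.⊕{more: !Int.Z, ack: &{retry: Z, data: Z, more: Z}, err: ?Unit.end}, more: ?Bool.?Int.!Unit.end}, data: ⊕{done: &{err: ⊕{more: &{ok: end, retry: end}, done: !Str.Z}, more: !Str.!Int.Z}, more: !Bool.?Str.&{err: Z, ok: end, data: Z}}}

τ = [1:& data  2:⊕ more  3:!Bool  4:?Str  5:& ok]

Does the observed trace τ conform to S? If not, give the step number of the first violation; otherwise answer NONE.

[1] & data  match  now at ⊕{done: &{err: ⊕{more: &{ok: end, retry: end}, done: !Str.μZ.…}, more: !Str.!Int.μZ.…}, more: !Bool.?Str.&{err: μZ.…, ok: end, data: μZ.…}}
[2] ⊕ more  match  now at !Bool.?Str.&{err: μZ.…, ok: end, data: μZ.…}
[3] !Bool  match  now at ?Str.&{err: μZ.…, ok: end, data: μZ.…}
[4] ?Str  match  now at &{err: μZ.…, ok: end, data: μZ.…}
[5] & ok  match  now at end
all 5 steps conform

NONE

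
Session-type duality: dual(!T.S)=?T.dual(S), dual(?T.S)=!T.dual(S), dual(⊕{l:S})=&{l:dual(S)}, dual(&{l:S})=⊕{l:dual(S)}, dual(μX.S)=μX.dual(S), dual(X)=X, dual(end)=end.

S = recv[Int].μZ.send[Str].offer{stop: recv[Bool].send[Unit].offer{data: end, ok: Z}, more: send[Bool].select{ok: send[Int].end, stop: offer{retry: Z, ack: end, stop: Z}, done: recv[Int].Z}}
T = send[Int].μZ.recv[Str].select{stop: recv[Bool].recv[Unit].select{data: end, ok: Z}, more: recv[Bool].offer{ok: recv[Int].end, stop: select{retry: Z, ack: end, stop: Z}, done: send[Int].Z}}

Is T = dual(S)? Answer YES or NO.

recv[Int] | send[Int]  ok
  μZ | μZ  ok (rec unchanged)
    send[Str] | recv[Str]  ok
      offer{stop,more} | select{stop,more}  ok same labels
        [stop]
          recv[Bool] | recv[Bool]  ✗ same direction on both sides — not dual

NO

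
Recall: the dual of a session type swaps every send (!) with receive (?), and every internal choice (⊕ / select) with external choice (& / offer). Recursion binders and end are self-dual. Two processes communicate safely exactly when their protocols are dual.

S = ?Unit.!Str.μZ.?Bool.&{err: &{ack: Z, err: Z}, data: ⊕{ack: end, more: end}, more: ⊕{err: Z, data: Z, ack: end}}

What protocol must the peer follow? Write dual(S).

!Unit.?Str.μZ.!Bool.⊕{err: ⊕{ack: Z, err: Z}, data: &{ack: end, more: end}, more: &{err: Z, data: Z, ack: end}}

?Unit = !Unit
  !Str = ?Str
    μZ = μZ  (μ self-dual)
      ?Bool = !Bool
        &{err,data,more} = ⊕{err,data,more}  (offer→select)
          • err:
            &{ack,err} = ⊕{ack,err}  (offer→select)
              • ack:
                Z ↦ Z
              • err:
                Z ↦ Z
          • data:
            ⊕{ack,more} = &{ack,more}  (⊕→&)
              • ack:
                end ↦ end
              • more:
                end ↦ end
          • more:
            ⊕{err,data,ack} = &{err,data,ack}  (⊕→&)
              • err:
                Z ↦ Z
              • data:
                Z ↦ Z
              • ack:
                end ↦ end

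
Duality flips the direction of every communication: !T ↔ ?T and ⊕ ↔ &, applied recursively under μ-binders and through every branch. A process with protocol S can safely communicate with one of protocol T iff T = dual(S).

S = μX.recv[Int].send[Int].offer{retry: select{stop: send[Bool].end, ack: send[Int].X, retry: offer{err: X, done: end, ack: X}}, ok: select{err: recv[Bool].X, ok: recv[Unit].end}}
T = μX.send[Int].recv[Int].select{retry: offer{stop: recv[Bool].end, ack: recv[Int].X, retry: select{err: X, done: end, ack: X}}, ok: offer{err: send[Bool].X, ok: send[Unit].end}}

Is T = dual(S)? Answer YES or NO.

μX vs μX  match (rec unchanged)
  recv[Int] vs send[Int]  match
    send[Int] vs recv[Int]  match
      offer{retry,ok} vs select{retry,ok}  match labels match
        [retry]
          select{stop,ack,retry} vs offer{stop,ack,retry}  match labels match
            [stop]
              send[Bool] vs recv[Bool]  match
                end vs end  match
            [ack]
              send[Int] vs recv[Int]  match
                X vs X  match
            [retry]
              offer{err,done,ack} vs select{err,done,ack}  match labels match
                [err]
                  X vs X  match
                [done]
                  end vs end  match
                [ack]
                  X vs X  match
        [ok]
          select{err,ok} vs offer{err,ok}  match labels match
            [err]
              recv[Bool] vs send[Bool]  match
                X vs X  match
            [ok]
              recv[Unit] vs send[Unit]  match
                end vs end  match

YES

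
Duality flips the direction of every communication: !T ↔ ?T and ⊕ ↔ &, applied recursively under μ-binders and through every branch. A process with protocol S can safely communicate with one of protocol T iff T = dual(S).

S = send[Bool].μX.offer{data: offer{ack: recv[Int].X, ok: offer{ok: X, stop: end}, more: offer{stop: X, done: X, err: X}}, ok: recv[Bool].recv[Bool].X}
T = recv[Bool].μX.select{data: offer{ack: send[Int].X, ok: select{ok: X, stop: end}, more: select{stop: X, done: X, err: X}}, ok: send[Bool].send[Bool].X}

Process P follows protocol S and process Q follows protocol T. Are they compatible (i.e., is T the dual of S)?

NO

send[Bool] ‖ recv[Bool]  match
  μX ‖ μX  match (rec unchanged)
    offer{data,ok} ‖ select{data,ok}  match label sets agree
      • data:
        offer{ack,ok,more} ‖ offer{ack,ok,more}  ✗ choice polarity not flipped — not dual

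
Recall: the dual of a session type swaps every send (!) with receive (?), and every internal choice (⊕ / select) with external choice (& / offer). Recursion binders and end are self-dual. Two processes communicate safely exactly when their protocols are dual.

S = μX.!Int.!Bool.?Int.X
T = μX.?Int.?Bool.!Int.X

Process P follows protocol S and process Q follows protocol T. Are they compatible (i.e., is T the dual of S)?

YES

μX | μX  match (binder kept)
  !Int | ?Int  match
    !Bool | ?Bool  match
      ?Int | !Int  match
        X | X  match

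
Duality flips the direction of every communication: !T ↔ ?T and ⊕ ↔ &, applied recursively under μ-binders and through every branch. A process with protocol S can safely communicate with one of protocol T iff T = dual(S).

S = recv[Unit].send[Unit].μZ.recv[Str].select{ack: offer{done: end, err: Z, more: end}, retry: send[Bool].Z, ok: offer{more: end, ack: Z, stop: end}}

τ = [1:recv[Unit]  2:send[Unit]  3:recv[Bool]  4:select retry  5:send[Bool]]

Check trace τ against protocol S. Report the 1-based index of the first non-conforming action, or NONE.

3

step 1: recv[Unit]  ok  cont: send[Unit].μZ.…
step 2: send[Unit]  ok  cont: μZ.…
step 3: got recv[Bool], protocol expects recv[Str]  ✗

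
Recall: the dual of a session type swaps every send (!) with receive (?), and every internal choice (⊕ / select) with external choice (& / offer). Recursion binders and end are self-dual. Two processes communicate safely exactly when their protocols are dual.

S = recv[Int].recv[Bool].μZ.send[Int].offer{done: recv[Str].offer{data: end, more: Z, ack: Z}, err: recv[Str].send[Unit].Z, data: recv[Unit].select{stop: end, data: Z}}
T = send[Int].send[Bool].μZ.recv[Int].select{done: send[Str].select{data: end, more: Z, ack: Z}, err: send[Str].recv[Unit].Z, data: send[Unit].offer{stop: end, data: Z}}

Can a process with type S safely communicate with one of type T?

YES

recv[Int] | send[Int]  ✓
  recv[Bool] | send[Bool]  ✓
    μZ | μZ  ✓ (μ self-dual)
      send[Int] | recv[Int]  ✓
        offer{done,err,data} | select{done,err,data}  ✓ labels match
          case done:
            recv[Str] | send[Str]  ✓
              offer{data,more,ack} | select{data,more,ack}  ✓ labels match
                case data:
                  end | end  ✓
                case more:
                  Z | Z  ✓
                case ack:
                  Z | Z  ✓
          case err:
            recv[Str] | send[Str]  ✓
              send[Unit] | recv[Unit]  ✓
                Z | Z  ✓
          case data:
            recv[Unit] | send[Unit]  ✓
              select{stop,data} | offer{stop,data}  ✓ labels match
                case stop:
                  end | end  ✓
                case data:
                  Z | Z  ✓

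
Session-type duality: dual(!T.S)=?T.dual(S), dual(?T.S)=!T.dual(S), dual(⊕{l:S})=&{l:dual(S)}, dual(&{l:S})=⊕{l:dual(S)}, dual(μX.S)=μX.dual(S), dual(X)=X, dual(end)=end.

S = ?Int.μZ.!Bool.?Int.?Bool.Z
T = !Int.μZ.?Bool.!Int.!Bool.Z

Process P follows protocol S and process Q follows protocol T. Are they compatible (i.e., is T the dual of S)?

?Int vs !Int  ✓
  μZ vs μZ  ✓ (rec unchanged)
    !Bool vs ?Bool  ✓
      ?Int vs !Int  ✓
        ?Bool vs !Bool  ✓
          Z vs Z  ✓

YES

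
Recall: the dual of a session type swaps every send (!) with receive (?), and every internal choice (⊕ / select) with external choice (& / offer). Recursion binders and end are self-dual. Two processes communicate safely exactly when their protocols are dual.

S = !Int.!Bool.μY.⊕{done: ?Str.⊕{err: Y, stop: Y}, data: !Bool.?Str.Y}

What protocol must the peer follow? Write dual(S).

!Int ↦ ?Int
  !Bool ↦ ?Bool
    μY ↦ μY  (rec unchanged)
      ⊕{done,data} ↦ &{done,data}  (internal→external)
        case done:
          ?Str ↦ !Str
            ⊕{err,stop} ↦ &{err,stop}  (internal→external)
              case err:
                Y self-dual
              case stop:
                Y self-dual
        case data:
          !Bool ↦ ?Bool
            ?Str ↦ !Str
              Y self-dual

?Int.?Bool.μY.&{done: !Str.&{err: Y, stop: Y}, data: ?Bool.!Str.Y}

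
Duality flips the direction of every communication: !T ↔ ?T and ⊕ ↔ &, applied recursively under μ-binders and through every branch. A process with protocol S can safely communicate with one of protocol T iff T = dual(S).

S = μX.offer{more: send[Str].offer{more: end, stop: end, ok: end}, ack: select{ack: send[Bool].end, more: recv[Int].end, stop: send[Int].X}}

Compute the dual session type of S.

μX.select{more: recv[Str].select{more: end, stop: end, ok: end}, ack: offer{ack: recv[Bool].end, more: send[Int].end, stop: recv[Int].X}}

μX = μX  (μ self-dual)
  offer{more,ack} = select{more,ack}  (offer→select)
    • more:
      send[Str] = recv[Str]
        offer{more,stop,ok} = select{more,stop,ok}  (offer→select)
          • more:
            dual(end) = end
          • stop:
            dual(end) = end
          • ok:
            dual(end) = end
    • ack:
      select{ack,more,stop} = offer{ack,more,stop}  (internal→external)
        • ack:
          send[Bool] = recv[Bool]
            dual(end) = end
        • more:
          recv[Int] = send[Int]
            dual(end) = end
        • stop:
          send[Int] = recv[Int]
            dual(X) = X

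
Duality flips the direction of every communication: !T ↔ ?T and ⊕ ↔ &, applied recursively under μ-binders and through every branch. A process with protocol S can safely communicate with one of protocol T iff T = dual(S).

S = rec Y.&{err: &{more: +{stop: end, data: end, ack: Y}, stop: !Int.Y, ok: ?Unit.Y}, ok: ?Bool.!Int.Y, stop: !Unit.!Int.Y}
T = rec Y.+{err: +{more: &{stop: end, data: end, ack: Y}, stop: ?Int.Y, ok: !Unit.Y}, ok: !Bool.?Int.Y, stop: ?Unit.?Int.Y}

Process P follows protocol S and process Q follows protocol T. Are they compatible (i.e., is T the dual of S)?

YES

rec Y ‖ rec Y  match (binder kept)
  &{err,ok,stop} ‖ +{err,ok,stop}  match label sets agree
    [err]
      &{more,stop,ok} ‖ +{more,stop,ok}  match label sets agree
        [more]
          +{stop,data,ack} ‖ &{stop,data,ack}  match label sets agree
            [stop]
              end ‖ end  match
            [data]
              end ‖ end  match
            [ack]
              Y ‖ Y  match
        [stop]
          !Int ‖ ?Int  match
            Y ‖ Y  match
        [ok]
          ?Unit ‖ !Unit  match
            Y ‖ Y  match
    [ok]
      ?Bool ‖ !Bool  match
        !Int ‖ ?Int  match
          Y ‖ Y  match
    [stop]
      !Unit ‖ ?Unit  match
        !Int ‖ ?Int  match
          Y ‖ Y  match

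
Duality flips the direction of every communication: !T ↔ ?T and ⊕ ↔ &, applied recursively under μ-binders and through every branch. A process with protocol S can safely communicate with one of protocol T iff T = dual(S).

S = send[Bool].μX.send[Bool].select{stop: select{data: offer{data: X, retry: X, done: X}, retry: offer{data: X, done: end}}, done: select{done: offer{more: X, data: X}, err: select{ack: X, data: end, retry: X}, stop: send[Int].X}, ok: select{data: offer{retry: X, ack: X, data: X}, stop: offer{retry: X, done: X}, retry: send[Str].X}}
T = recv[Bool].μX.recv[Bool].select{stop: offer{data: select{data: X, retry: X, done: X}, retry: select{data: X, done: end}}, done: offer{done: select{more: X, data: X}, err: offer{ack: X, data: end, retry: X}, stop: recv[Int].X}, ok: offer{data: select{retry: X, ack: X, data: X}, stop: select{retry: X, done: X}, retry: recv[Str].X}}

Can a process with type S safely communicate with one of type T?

send[Bool] vs recv[Bool]  ✓
  μX vs μX  ✓ (rec unchanged)
    send[Bool] vs recv[Bool]  ✓
      select{stop,done,ok} vs select{stop,done,ok}  ✗ choice polarity not flipped — not dual

NO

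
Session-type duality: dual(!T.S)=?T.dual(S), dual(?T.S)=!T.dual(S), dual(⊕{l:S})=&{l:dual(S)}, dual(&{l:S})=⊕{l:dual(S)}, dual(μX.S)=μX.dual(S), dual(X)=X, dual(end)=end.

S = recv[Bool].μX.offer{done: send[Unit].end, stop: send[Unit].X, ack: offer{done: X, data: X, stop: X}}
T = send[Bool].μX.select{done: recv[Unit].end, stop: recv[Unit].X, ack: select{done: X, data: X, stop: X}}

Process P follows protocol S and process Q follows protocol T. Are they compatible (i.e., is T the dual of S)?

YES

recv[Bool] vs send[Bool]  ✓
  μX vs μX  ✓ (binder kept)
    offer{done,stop,ack} vs select{done,stop,ack}  ✓ label sets agree
      case done:
        send[Unit] vs recv[Unit]  ✓
          end vs end  ✓
      case stop:
        send[Unit] vs recv[Unit]  ✓
          X vs X  ✓
      case ack:
        offer{done,data,stop} vs select{done,data,stop}  ✓ label sets agree
          case done:
            X vs X  ✓
          case data:
            X vs X  ✓
          case stop:
            X vs X  ✓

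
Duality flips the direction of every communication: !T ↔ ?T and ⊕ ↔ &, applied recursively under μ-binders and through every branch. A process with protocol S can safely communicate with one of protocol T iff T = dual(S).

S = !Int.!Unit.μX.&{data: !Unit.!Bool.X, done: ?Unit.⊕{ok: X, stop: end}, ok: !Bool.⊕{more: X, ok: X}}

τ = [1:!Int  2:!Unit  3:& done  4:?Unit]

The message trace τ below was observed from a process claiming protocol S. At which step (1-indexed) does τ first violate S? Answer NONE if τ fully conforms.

[1] !Int  ok  now at !Unit.μX.…
[2] !Unit  ok  now at μX.…
[3] & done  ok  now at ?Unit.⊕{ok: μX.…, stop: end}
[4] ?Unit  ok  now at ⊕{ok: μX.…, stop: end}
all 4 steps conform

NONE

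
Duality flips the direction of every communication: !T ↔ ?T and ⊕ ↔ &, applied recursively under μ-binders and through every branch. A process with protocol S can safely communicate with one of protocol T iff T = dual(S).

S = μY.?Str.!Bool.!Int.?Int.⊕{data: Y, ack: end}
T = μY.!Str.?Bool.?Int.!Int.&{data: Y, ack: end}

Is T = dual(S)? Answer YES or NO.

μY ‖ μY  match (μ self-dual)
  ?Str ‖ !Str  match
    !Bool ‖ ?Bool  match
      !Int ‖ ?Int  match
        ?Int ‖ !Int  match
          ⊕{data,ack} ‖ &{data,ack}  match label sets agree
            case data:
              Y ‖ Y  match
            case ack:
              end ‖ end  match

YES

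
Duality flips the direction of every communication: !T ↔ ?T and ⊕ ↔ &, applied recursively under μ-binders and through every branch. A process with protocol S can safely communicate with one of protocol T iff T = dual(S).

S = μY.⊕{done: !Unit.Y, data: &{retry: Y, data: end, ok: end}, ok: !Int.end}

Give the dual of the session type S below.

μY ↦ μY  (binder kept)
  ⊕{done,data,ok} ↦ &{done,data,ok}  (⊕→&)
    • done:
      !Unit ↦ ?Unit
        Y self-dual
    • data:
      &{retry,data,ok} ↦ ⊕{retry,data,ok}  (offer→select)
        • retry:
          Y self-dual
        • data:
          end self-dual
        • ok:
          end self-dual
    • ok:
      !Int ↦ ?Int
        end self-dual

μY.&{done: ?Unit.Y, data: ⊕{retry: Y, data: end, ok: end}, ok: ?Int.end}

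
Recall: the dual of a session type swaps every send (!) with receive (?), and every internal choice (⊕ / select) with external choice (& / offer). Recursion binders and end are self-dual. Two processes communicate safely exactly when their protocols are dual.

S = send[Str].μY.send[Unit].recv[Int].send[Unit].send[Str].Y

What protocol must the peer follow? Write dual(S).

send[Str] → recv[Str]
  μY → μY  (rec unchanged)
    send[Unit] → recv[Unit]
      recv[Int] → send[Int]
        send[Unit] → recv[Unit]
          send[Str] → recv[Str]
            dual(Y) = Y

recv[Str].μY.recv[Unit].send[Int].recv[Unit].recv[Str].Y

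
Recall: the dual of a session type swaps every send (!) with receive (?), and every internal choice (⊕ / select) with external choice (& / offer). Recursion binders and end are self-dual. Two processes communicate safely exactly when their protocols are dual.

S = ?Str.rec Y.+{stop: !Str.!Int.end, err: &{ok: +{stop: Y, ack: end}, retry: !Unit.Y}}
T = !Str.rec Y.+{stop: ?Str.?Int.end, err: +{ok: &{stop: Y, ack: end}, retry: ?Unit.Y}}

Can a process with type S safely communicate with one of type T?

?Str | !Str  match
  rec Y | rec Y  match (rec unchanged)
    +{stop,err} | +{stop,err}  ✗ choice polarity not flipped — not dual

NO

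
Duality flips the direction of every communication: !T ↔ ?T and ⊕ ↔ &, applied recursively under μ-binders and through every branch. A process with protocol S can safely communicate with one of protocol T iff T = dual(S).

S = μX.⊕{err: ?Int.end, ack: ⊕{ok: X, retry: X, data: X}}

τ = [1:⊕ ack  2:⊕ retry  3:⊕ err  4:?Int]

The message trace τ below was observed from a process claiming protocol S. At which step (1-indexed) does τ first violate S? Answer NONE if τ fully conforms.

step 1: ⊕ ack  ✓  cont: ⊕{ok: μX.…, retry: μX.…, data: μX.…}
step 2: ⊕ retry  ✓  cont: μX.…
step 3: ⊕ err  ✓  cont: ?Int.end
step 4: ?Int  ✓  cont: end
trace exhausted — no violation

NONE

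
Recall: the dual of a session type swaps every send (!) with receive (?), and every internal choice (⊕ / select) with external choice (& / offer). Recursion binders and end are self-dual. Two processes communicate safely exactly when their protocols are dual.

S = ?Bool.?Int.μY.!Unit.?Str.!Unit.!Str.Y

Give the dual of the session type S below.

?Bool = !Bool
  ?Int = !Int
    μY = μY  (μ self-dual)
      !Unit = ?Unit
        ?Str = !Str
          !Unit = ?Unit
            !Str = ?Str
              Y self-dual

!Bool.!Int.μY.?Unit.!Str.?Unit.?Str.Y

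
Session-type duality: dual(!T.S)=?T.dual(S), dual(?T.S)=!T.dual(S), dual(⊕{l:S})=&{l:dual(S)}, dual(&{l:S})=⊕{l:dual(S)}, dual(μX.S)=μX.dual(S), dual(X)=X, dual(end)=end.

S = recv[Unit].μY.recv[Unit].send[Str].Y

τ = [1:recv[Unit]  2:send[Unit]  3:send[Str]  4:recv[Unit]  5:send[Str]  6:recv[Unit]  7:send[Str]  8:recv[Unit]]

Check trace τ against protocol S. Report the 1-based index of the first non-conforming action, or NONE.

2

step 1: recv[Unit]  ok  now at μY.…
step 2: got send[Unit], protocol expects recv[Unit]  ✗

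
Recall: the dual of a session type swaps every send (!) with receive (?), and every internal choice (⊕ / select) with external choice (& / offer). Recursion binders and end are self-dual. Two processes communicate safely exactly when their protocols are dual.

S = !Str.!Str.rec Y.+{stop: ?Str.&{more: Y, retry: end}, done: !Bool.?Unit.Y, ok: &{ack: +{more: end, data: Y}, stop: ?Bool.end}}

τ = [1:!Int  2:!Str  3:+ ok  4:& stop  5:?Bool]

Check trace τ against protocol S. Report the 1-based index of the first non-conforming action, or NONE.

@1 got !Int, protocol expects !Str  ✗

1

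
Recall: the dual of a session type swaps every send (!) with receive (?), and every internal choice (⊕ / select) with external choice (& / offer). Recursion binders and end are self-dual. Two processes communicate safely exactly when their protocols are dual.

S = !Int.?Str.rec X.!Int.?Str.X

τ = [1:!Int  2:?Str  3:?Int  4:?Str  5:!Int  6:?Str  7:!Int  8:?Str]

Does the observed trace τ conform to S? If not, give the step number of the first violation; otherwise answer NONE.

[1] !Int  match  state: ?Str.rec X.…
[2] ?Str  match  state: rec X.…
[3] got ?Int, protocol expects !Int  ✗

3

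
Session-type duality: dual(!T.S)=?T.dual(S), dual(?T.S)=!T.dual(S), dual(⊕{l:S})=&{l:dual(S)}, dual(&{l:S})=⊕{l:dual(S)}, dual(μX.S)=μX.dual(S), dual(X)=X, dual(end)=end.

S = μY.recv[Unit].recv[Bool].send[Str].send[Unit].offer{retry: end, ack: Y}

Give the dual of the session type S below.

μY ↦ μY  (rec unchanged)
  recv[Unit] ↦ send[Unit]
    recv[Bool] ↦ send[Bool]
      send[Str] ↦ recv[Str]
        send[Unit] ↦ recv[Unit]
          offer{retry,ack} ↦ select{retry,ack}  (&→⊕)
            [retry]
              end ↦ end
            [ack]
              Y ↦ Y

μY.send[Unit].send[Bool].recv[Str].recv[Unit].select{retry: end, ack: Y}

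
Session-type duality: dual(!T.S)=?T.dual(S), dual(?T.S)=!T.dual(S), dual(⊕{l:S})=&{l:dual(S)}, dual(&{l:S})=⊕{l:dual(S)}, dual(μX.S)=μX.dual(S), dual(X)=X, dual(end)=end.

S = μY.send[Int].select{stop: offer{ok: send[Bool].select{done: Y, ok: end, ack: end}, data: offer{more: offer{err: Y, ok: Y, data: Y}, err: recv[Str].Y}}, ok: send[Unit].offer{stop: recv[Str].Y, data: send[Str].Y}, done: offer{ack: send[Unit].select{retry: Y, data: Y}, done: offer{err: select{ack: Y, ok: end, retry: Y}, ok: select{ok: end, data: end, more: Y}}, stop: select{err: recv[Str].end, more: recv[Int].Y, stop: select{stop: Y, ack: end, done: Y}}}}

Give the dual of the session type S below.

μY.recv[Int].offer{stop: select{ok: recv[Bool].offer{done: Y, ok: end, ack: end}, data: select{more: select{err: Y, ok: Y, data: Y}, err: send[Str].Y}}, ok: recv[Unit].select{stop: send[Str].Y, data: recv[Str].Y}, done: select{ack: recv[Unit].offer{retry: Y, data: Y}, done: select{err: offer{ack: Y, ok: end, retry: Y}, ok: offer{ok: end, data: end, more: Y}}, stop: offer{err: send[Str].end, more: send[Int].Y, stop: offer{stop: Y, ack: end, done: Y}}}}

μY ↦ μY  (μ self-dual)
  send[Int] ↦ recv[Int]
    select{stop,ok,done} ↦ offer{stop,ok,done}  (select→offer)
      [stop]
        offer{ok,data} ↦ select{ok,data}  (offer→select)
          [ok]
            send[Bool] ↦ recv[Bool]
              select{done,ok,ack} ↦ offer{done,ok,ack}  (select→offer)
                [done]
                  Y self-dual
                [ok]
                  end self-dual
                [ack]
                  end self-dual
          [data]
            offer{more,err} ↦ select{more,err}  (offer→select)
              [more]
                offer{err,ok,data} ↦ select{err,ok,data}  (offer→select)
                  [err]
                    Y self-dual
                  [ok]
                    Y self-dual
                  [data]
                    Y self-dual
              [err]
                recv[Str] ↦ send[Str]
                  Y self-dual
      [ok]
        send[Unit] ↦ recv[Unit]
          offer{stop,data} ↦ select{stop,data}  (offer→select)
            [stop]
              recv[Str] ↦ send[Str]
                Y self-dual
            [data]
              send[Str] ↦ recv[Str]
                Y self-dual
      [done]
        offer{ack,done,stop} ↦ select{ack,done,stop}  (offer→select)
          [ack]
            send[Unit] ↦ recv[Unit]
              select{retry,data} ↦ offer{retry,data}  (select→offer)
                [retry]
                  Y self-dual
                [data]
                  Y self-dual
          [done]
            offer{err,ok} ↦ select{err,ok}  (offer→select)
              [err]
                select{ack,ok,retry} ↦ offer{ack,ok,retry}  (select→offer)
                  [ack]
                    Y self-dual
                  [ok]
                    end self-dual
                  [retry]
                    Y self-dual
              [ok]
                select{ok,data,more} ↦ offer{ok,data,more}  (select→offer)
                  [ok]
                    end self-dual
                  [data]
                    end self-dual
                  [more]
                    Y self-dual
          [stop]
            select{err,more,stop} ↦ offer{err,more,stop}  (select→offer)
              [err]
                recv[Str] ↦ send[Str]
                  end self-dual
              [more]
                recv[Int] ↦ send[Int]
                  Y self-dual
              [stop]
                select{stop,ack,done} ↦ offer{stop,ack,done}  (select→offer)
                  [stop]
                    Y self-dual
                  [ack]
                    end self-dual
                  [done]
                    Y self-dual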